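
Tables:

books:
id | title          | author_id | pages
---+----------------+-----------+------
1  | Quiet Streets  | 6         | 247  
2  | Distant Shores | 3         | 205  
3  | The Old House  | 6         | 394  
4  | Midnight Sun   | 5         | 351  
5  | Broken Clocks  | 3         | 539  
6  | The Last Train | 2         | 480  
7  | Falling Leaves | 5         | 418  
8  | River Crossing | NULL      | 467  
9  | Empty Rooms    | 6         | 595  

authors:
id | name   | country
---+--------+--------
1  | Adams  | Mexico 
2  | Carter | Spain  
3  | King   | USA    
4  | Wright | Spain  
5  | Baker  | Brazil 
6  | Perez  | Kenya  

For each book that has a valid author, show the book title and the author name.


INNER JOIN keeps only books rows whose author_id matches an id in authors. Walk through each book:
  - book 1 (Quiet Streets): author_id=6 -> matches Perez
  - book 2 (Distant Shores): author_id=3 -> matches King
  - book 3 (The Old House): author_id=6 -> matches Perez
  - book 4 (Midnight Sun): author_id=5 -> matches Baker
  - book 5 (Broken Clocks): author_id=3 -> matches King
  - book 6 (The Last Train): author_id=2 -> matches Carter
  - book 7 (Falling Leaves): author_id=5 -> matches Baker
  - book 8 (River Crossing): author_id=NULL, no match -> dropped
  - book 9 (Empty Rooms): author_id=6 -> matches Perez
So 1 of 9 rows is dropped.

SQL:
SELECT a.title, b.name AS author
FROM books a
INNER JOIN authors b ON a.author_id = b.id

Result:
title          | author
---------------+-------
Quiet Streets  | Perez 
Distant Shores | King  
The Old House  | Perez 
Midnight Sun   | Baker 
Broken Clocks  | King  
The Last Train | Carter
Falling Leaves | Baker 
Empty Rooms    | Perez 


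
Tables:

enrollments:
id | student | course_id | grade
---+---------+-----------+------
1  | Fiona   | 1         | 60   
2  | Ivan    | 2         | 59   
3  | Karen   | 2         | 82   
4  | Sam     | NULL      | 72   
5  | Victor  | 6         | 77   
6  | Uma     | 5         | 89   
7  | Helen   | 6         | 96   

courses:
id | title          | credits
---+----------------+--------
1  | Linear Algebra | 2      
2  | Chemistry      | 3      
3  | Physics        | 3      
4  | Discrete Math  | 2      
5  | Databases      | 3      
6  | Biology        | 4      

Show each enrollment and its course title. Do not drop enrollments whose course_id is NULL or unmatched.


LEFT JOIN keeps every row from enrollments (the left table); where course_id has no match in courses, the course columns become NULL. Walk through each enrollment:
  - enrollment 1 (Fiona): course_id=1 -> matches Linear Algebra
  - enrollment 2 (Ivan): course_id=2 -> matches Chemistry
  - enrollment 3 (Karen): course_id=2 -> matches Chemistry
  - enrollment 4 (Sam): course_id=NULL, no match -> kept with NULL
  - enrollment 5 (Victor): course_id=6 -> matches Biology
  - enrollment 6 (Uma): course_id=5 -> matches Databases
  - enrollment 7 (Helen): course_id=6 -> matches Biology
All 7 rows appear; 1 has NULL course.

SQL:
SELECT a.student, b.title AS course
FROM enrollments a
LEFT JOIN courses b ON a.course_id = b.id

Result:
student | course        
--------+---------------
Fiona   | Linear Algebra
Ivan    | Chemistry     
Karen   | Chemistry     
Sam     | NULL          
Victor  | Biology       
Uma     | Databases     
Helen   | Biology       


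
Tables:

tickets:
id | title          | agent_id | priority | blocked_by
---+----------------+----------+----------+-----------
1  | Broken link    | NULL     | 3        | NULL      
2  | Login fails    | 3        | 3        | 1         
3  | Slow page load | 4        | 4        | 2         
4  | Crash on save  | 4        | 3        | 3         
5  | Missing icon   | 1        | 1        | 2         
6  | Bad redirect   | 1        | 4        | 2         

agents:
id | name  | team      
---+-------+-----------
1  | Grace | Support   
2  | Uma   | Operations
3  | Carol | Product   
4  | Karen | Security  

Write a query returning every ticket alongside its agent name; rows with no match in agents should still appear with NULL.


LEFT JOIN keeps every row from tickets (the left table); where agent_id has no match in agents, the agent columns become NULL. Walk through each ticket:
  - ticket 1 (Broken link): agent_id=NULL, no match -> kept with NULL
  - ticket 2 (Login fails): agent_id=3 -> matches Carol
  - ticket 3 (Slow page load): agent_id=4 -> matches Karen
  - ticket 4 (Crash on save): agent_id=4 -> matches Karen
  - ticket 5 (Missing icon): agent_id=1 -> matches Grace
  - ticket 6 (Bad redirect): agent_id=1 -> matches Grace
All 6 rows appear; 1 has NULL agent.

SQL:
SELECT a.title, b.name AS agent
FROM tickets a
LEFT JOIN agents b ON a.agent_id = b.id

Result:
title          | agent
---------------+------
Broken link    | NULL 
Login fails    | Carol
Slow page load | Karen
Crash on save  | Karen
Missing icon   | Grace
Bad redirect   | Grace


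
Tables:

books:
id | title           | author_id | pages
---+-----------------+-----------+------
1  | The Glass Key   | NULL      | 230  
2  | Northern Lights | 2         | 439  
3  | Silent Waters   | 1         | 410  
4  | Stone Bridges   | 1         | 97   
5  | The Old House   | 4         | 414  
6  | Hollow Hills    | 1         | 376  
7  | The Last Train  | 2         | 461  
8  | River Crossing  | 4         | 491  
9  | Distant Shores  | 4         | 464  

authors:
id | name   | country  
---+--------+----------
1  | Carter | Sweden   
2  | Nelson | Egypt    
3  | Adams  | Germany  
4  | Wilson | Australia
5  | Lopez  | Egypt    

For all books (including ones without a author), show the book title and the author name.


LEFT JOIN keeps every row from books (the left table); where author_id has no match in authors, the author columns become NULL. Walk through each book:
  - book 1 (The Glass Key): author_id=NULL, no match -> kept with NULL
  - book 2 (Northern Lights): author_id=2 -> matches Nelson
  - book 3 (Silent Waters): author_id=1 -> matches Carter
  - book 4 (Stone Bridges): author_id=1 -> matches Carter
  - book 5 (The Old House): author_id=4 -> matches Wilson
  - book 6 (Hollow Hills): author_id=1 -> matches Carter
  - book 7 (The Last Train): author_id=2 -> matches Nelson
  - book 8 (River Crossing): author_id=4 -> matches Wilson
  - book 9 (Distant Shores): author_id=4 -> matches Wilson
All 9 rows appear; 1 has NULL author.

SQL:
SELECT a.title, b.name AS author
FROM books a
LEFT JOIN authors b ON a.author_id = b.id

Result:
title           | author
----------------+-------
The Glass Key   | NULL  
Northern Lights | Nelson
Silent Waters   | Carter
Stone Bridges   | Carter
The Old House   | Wilson
Hollow Hills    | Carter
The Last Train  | Nelson
River Crossing  | Wilson
Distant Shores  | Wilson


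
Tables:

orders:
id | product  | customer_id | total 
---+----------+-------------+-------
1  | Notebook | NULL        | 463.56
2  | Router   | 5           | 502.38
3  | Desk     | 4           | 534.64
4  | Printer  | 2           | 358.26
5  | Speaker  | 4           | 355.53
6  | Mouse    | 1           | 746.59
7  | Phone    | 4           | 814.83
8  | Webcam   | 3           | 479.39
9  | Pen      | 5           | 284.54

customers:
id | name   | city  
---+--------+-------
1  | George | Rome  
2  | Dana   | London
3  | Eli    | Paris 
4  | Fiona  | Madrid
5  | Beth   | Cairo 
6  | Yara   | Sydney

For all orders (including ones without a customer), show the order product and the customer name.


LEFT JOIN keeps every row from orders (the left table); where customer_id has no match in customers, the customer columns become NULL. Walk through each order:
  - order 1 (Notebook): customer_id=NULL, no match -> kept with NULL
  - order 2 (Router): customer_id=5 -> matches Beth
  - order 3 (Desk): customer_id=4 -> matches Fiona
  - order 4 (Printer): customer_id=2 -> matches Dana
  - order 5 (Speaker): customer_id=4 -> matches Fiona
  - order 6 (Mouse): customer_id=1 -> matches George
  - order 7 (Phone): customer_id=4 -> matches Fiona
  - order 8 (Webcam): customer_id=3 -> matches Eli
  - order 9 (Pen): customer_id=5 -> matches Beth
All 9 rows appear; 1 has NULL customer.

SQL:
SELECT a.product, b.name AS customer
FROM orders a
LEFT JOIN customers b ON a.customer_id = b.id

Result:
product  | customer
---------+---------
Notebook | NULL    
Router   | Beth    
Desk     | Fiona   
Printer  | Dana    
Speaker  | Fiona   
Mouse    | George  
Phone    | Fiona   
Webcam   | Eli     
Pen      | Beth    


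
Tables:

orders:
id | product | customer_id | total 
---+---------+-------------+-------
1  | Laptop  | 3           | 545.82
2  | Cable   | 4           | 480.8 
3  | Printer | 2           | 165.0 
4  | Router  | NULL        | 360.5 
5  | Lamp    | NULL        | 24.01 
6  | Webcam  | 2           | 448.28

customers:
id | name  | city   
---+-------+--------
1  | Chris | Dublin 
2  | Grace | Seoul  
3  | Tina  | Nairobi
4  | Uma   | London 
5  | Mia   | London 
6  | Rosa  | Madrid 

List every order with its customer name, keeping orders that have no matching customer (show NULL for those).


LEFT JOIN keeps every row from orders (the left table); where customer_id has no match in customers, the customer columns become NULL. Walk through each order:
  - order 1 (Laptop): customer_id=3 -> matches Tina
  - order 2 (Cable): customer_id=4 -> matches Uma
  - order 3 (Printer): customer_id=2 -> matches Grace
  - order 4 (Router): customer_id=NULL, no match -> kept with NULL
  - order 5 (Lamp): customer_id=NULL, no match -> kept with NULL
  - order 6 (Webcam): customer_id=2 -> matches Grace
All 6 rows appear; 2 have NULL customer.

SQL:
SELECT a.product, b.name AS customer
FROM orders a
LEFT JOIN customers b ON a.customer_id = b.id

Result:
product | customer
--------+---------
Laptop  | Tina    
Cable   | Uma     
Printer | Grace   
Router  | NULL    
Lamp    | NULL    
Webcam  | Grace   


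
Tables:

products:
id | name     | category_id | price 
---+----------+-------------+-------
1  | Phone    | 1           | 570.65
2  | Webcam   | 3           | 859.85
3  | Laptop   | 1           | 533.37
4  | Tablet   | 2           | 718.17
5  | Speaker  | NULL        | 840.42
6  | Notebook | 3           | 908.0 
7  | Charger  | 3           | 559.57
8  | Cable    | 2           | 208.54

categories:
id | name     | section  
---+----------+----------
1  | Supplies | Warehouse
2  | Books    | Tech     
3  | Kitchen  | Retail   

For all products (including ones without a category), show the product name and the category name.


LEFT JOIN keeps every row from products (the left table); where category_id has no match in categories, the category columns become NULL. Walk through each product:
  - product 1 (Phone): category_id=1 -> matches Supplies
  - product 2 (Webcam): category_id=3 -> matches Kitchen
  - product 3 (Laptop): category_id=1 -> matches Supplies
  - product 4 (Tablet): category_id=2 -> matches Books
  - product 5 (Speaker): category_id=NULL, no match -> kept with NULL
  - product 6 (Notebook): category_id=3 -> matches Kitchen
  - product 7 (Charger): category_id=3 -> matches Kitchen
  - product 8 (Cable): category_id=2 -> matches Books
All 8 rows appear; 1 has NULL category.

SQL:
SELECT a.name, b.name AS category
FROM products a
LEFT JOIN categories b ON a.category_id = b.id

Result:
name     | category
---------+---------
Phone    | Supplies
Webcam   | Kitchen 
Laptop   | Supplies
Tablet   | Books   
Speaker  | NULL    
Notebook | Kitchen 
Charger  | Kitchen 
Cable    | Books   


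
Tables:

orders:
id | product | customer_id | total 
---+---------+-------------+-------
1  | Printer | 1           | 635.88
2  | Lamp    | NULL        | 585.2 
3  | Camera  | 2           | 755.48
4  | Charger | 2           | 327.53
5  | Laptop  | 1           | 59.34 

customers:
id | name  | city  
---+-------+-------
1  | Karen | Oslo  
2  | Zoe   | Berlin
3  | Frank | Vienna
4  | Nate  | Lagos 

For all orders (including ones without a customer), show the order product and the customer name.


LEFT JOIN keeps every row from orders (the left table); where customer_id has no match in customers, the customer columns become NULL. Walk through each order:
  - order 1 (Printer): customer_id=1 -> matches Karen
  - order 2 (Lamp): customer_id=NULL, no match -> kept with NULL
  - order 3 (Camera): customer_id=2 -> matches Zoe
  - order 4 (Charger): customer_id=2 -> matches Zoe
  - order 5 (Laptop): customer_id=1 -> matches Karen
All 5 rows appear; 1 has NULL customer.

SQL:
SELECT a.product, b.name AS customer
FROM orders a
LEFT JOIN customers b ON a.customer_id = b.id

Result:
product | customer
--------+---------
Printer | Karen   
Lamp    | NULL    
Camera  | Zoe     
Charger | Zoe     
Laptop  | Karen   


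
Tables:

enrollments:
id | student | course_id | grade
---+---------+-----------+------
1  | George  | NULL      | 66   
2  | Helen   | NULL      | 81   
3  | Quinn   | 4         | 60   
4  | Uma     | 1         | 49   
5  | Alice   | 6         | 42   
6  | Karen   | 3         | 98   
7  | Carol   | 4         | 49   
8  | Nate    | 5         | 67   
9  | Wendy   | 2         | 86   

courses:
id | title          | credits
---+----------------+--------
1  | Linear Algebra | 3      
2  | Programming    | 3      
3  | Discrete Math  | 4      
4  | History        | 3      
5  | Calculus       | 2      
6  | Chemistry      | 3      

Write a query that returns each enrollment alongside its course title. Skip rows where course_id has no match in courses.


INNER JOIN keeps only enrollments rows whose course_id matches an id in courses. Walk through each enrollment:
  - enrollment 1 (George): course_id=NULL, no match -> dropped
  - enrollment 2 (Helen): course_id=NULL, no match -> dropped
  - enrollment 3 (Quinn): course_id=4 -> matches History
  - enrollment 4 (Uma): course_id=1 -> matches Linear Algebra
  - enrollment 5 (Alice): course_id=6 -> matches Chemistry
  - enrollment 6 (Karen): course_id=3 -> matches Discrete Math
  - enrollment 7 (Carol): course_id=4 -> matches History
  - enrollment 8 (Nate): course_id=5 -> matches Calculus
  - enrollment 9 (Wendy): course_id=2 -> matches Programming
So 2 of 9 rows are dropped.

SQL:
SELECT a.student, b.title AS course
FROM enrollments a
INNER JOIN courses b ON a.course_id = b.id

Result:
student | course        
--------+---------------
Quinn   | History       
Uma     | Linear Algebra
Alice   | Chemistry     
Karen   | Discrete Math 
Carol   | History       
Nate    | Calculus      
Wendy   | Programming   


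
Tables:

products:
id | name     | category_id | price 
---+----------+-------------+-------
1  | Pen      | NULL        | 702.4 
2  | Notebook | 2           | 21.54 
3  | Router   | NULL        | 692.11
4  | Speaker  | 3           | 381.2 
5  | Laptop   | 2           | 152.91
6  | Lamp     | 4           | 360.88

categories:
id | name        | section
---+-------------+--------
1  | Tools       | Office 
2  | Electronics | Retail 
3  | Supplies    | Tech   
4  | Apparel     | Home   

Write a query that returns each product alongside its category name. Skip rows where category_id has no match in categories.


INNER JOIN keeps only products rows whose category_id matches an id in categories. Walk through each product:
  - product 1 (Pen): category_id=NULL, no match -> dropped
  - product 2 (Notebook): category_id=2 -> matches Electronics
  - product 3 (Router): category_id=NULL, no match -> dropped
  - product 4 (Speaker): category_id=3 -> matches Supplies
  - product 5 (Laptop): category_id=2 -> matches Electronics
  - product 6 (Lamp): category_id=4 -> matches Apparel
So 2 of 6 rows are dropped.

SQL:
SELECT a.name, b.name AS category
FROM products a
INNER JOIN categories b ON a.category_id = b.id

Result:
name     | category   
---------+------------
Notebook | Electronics
Speaker  | Supplies   
Laptop   | Electronics
Lamp     | Apparel    


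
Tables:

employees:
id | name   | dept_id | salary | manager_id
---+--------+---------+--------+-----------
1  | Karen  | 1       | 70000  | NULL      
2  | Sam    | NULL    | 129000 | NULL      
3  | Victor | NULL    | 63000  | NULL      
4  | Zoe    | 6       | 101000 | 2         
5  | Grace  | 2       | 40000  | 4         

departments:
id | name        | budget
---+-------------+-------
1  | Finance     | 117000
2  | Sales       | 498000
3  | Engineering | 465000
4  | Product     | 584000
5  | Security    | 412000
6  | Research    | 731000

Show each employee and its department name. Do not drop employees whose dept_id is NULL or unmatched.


LEFT JOIN keeps every row from employees (the left table); where dept_id has no match in departments, the department columns become NULL. Walk through each employee:
  - employee 1 (Karen): dept_id=1 -> matches Finance
  - employee 2 (Sam): dept_id=NULL, no match -> kept with NULL
  - employee 3 (Victor): dept_id=NULL, no match -> kept with NULL
  - employee 4 (Zoe): dept_id=6 -> matches Research
  - employee 5 (Grace): dept_id=2 -> matches Sales
All 5 rows appear; 2 have NULL department.

SQL:
SELECT a.name, b.name AS department
FROM employees a
LEFT JOIN departments b ON a.dept_id = b.id

Result:
name   | department
-------+-----------
Karen  | Finance   
Sam    | NULL      
Victor | NULL      
Zoe    | Research  
Grace  | Sales     


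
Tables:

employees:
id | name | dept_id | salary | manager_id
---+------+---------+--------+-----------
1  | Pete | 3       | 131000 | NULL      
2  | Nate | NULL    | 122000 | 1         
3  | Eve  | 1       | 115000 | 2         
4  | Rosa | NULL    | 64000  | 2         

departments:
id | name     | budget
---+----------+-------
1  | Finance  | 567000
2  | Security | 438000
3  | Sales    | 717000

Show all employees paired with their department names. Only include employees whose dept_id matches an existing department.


INNER JOIN keeps only employees rows whose dept_id matches an id in departments. Walk through each employee:
  - employee 1 (Pete): dept_id=3 -> matches Sales
  - employee 2 (Nate): dept_id=NULL, no match -> dropped
  - employee 3 (Eve): dept_id=1 -> matches Finance
  - employee 4 (Rosa): dept_id=NULL, no match -> dropped
So 2 of 4 rows are dropped.

SQL:
SELECT a.name, b.name AS department
FROM employees a
INNER JOIN departments b ON a.dept_id = b.id

Result:
name | department
-----+-----------
Pete | Sales     
Eve  | Finance   


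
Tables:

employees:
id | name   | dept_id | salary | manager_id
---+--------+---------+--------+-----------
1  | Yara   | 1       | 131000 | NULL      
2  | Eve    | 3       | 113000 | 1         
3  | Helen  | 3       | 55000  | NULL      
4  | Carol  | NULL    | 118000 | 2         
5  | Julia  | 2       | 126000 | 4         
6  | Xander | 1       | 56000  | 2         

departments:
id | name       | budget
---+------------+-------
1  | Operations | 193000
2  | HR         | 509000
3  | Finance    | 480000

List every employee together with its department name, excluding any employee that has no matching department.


INNER JOIN keeps only employees rows whose dept_id matches an id in departments. Walk through each employee:
  - employee 1 (Yara): dept_id=1 -> matches Operations
  - employee 2 (Eve): dept_id=3 -> matches Finance
  - employee 3 (Helen): dept_id=3 -> matches Finance
  - employee 4 (Carol): dept_id=NULL, no match -> dropped
  - employee 5 (Julia): dept_id=2 -> matches HR
  - employee 6 (Xander): dept_id=1 -> matches Operations
So 1 of 6 rows is dropped.

SQL:
SELECT a.name, b.name AS department
FROM employees a
INNER JOIN departments b ON a.dept_id = b.id

Result:
name   | department
-------+-----------
Yara   | Operations
Eve    | Finance   
Helen  | Finance   
Julia  | HR        
Xander | Operations


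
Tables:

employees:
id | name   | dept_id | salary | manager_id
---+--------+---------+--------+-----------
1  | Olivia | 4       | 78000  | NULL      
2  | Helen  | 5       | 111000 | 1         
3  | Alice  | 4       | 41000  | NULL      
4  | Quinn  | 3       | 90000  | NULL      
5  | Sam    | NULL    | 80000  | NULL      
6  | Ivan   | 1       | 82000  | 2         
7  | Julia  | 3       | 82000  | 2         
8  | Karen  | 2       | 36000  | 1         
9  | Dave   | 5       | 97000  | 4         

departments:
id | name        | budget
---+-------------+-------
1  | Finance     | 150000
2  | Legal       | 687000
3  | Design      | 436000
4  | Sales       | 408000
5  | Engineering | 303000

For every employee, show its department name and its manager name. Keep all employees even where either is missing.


Two LEFT JOINs from the same base table employees: one to departments via dept_id, one to employees itself via manager_id. Both are LEFT so every employee is preserved.
Match against departments:
  - employee 1 (Olivia): dept_id=4 -> matches Sales
  - employee 2 (Helen): dept_id=5 -> matches Engineering
  - employee 3 (Alice): dept_id=4 -> matches Sales
  - employee 4 (Quinn): dept_id=3 -> matches Design
  - employee 5 (Sam): dept_id=NULL, no match -> kept with NULL
  - employee 6 (Ivan): dept_id=1 -> matches Finance
  - employee 7 (Julia): dept_id=3 -> matches Design
  - employee 8 (Karen): dept_id=2 -> matches Legal
  - employee 9 (Dave): dept_id=5 -> matches Engineering
Match against employees (self):
  - employee 1 (Olivia): manager_id=NULL -> NULL
  - employee 2 (Helen): manager_id=1 -> Olivia
  - employee 3 (Alice): manager_id=NULL -> NULL
  - employee 4 (Quinn): manager_id=NULL -> NULL
  - employee 5 (Sam): manager_id=NULL -> NULL
  - employee 6 (Ivan): manager_id=2 -> Helen
  - employee 7 (Julia): manager_id=2 -> Helen
  - employee 8 (Karen): manager_id=1 -> Olivia
  - employee 9 (Dave): manager_id=4 -> Quinn

SQL:
SELECT a.name, b.name AS department, c.name AS manager
FROM employees a
LEFT JOIN departments b ON a.dept_id = b.id
LEFT JOIN employees c ON a.manager_id = c.id

Result:
name   | department  | manager
-------+-------------+--------
Olivia | Sales       | NULL   
Helen  | Engineering | Olivia 
Alice  | Sales       | NULL   
Quinn  | Design      | NULL   
Sam    | NULL        | NULL   
Ivan   | Finance     | Helen  
Julia  | Design      | Helen  
Karen  | Legal       | Olivia 
Dave   | Engineering | Quinn  


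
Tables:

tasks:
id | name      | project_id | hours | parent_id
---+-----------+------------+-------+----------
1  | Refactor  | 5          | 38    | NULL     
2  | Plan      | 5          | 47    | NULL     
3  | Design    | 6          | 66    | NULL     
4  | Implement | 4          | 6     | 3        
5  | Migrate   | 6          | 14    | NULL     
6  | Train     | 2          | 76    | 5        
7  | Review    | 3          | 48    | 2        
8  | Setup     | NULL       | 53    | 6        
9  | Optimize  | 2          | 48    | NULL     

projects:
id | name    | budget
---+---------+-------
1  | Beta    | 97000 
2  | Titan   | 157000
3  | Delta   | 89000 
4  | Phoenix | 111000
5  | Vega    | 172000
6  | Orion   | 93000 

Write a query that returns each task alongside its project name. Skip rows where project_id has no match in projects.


INNER JOIN keeps only tasks rows whose project_id matches an id in projects. Walk through each task:
  - task 1 (Refactor): project_id=5 -> matches Vega
  - task 2 (Plan): project_id=5 -> matches Vega
  - task 3 (Design): project_id=6 -> matches Orion
  - task 4 (Implement): project_id=4 -> matches Phoenix
  - task 5 (Migrate): project_id=6 -> matches Orion
  - task 6 (Train): project_id=2 -> matches Titan
  - task 7 (Review): project_id=3 -> matches Delta
  - task 8 (Setup): project_id=NULL, no match -> dropped
  - task 9 (Optimize): project_id=2 -> matches Titan
So 1 of 9 rows is dropped.

SQL:
SELECT a.name, b.name AS project
FROM tasks a
INNER JOIN projects b ON a.project_id = b.id

Result:
name      | project
----------+--------
Refactor  | Vega   
Plan      | Vega   
Design    | Orion  
Implement | Phoenix
Migrate   | Orion  
Train     | Titan  
Review    | Delta  
Optimize  | Titan  


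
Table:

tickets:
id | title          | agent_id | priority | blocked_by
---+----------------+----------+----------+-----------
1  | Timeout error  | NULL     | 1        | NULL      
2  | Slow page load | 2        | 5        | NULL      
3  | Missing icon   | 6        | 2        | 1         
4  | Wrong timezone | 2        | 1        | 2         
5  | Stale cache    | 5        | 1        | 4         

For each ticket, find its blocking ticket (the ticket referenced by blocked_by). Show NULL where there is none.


This is a self-join: tickets is joined to a second copy of itself, matching each row's blocked_by to another row's id. Use LEFT JOIN so rows with blocked_by=NULL are kept.
  - ticket 1 (Timeout error): blocked_by=NULL -> NULL
  - ticket 2 (Slow page load): blocked_by=NULL -> NULL
  - ticket 3 (Missing icon): blocked_by=1 -> Timeout error
  - ticket 4 (Wrong timezone): blocked_by=2 -> Slow page load
  - ticket 5 (Stale cache): blocked_by=4 -> Wrong timezone

SQL:
SELECT a.title AS item, b.title AS blocked_by
FROM tickets a
LEFT JOIN tickets b ON a.blocked_by = b.id

Result:
item           | blocked_by    
---------------+---------------
Timeout error  | NULL          
Slow page load | NULL          
Missing icon   | Timeout error 
Wrong timezone | Slow page load
Stale cache    | Wrong timezone


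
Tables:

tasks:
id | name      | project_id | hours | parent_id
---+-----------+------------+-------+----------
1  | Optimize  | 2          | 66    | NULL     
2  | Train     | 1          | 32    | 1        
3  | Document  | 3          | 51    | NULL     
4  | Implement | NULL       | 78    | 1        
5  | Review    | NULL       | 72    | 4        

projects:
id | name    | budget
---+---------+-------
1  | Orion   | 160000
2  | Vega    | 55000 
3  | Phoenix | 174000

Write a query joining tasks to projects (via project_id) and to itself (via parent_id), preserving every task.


Two LEFT JOINs from the same base table tasks: one to projects via project_id, one to tasks itself via parent_id. Both are LEFT so every task is preserved.
Match against projects:
  - task 1 (Optimize): project_id=2 -> matches Vega
  - task 2 (Train): project_id=1 -> matches Orion
  - task 3 (Document): project_id=3 -> matches Phoenix
  - task 4 (Implement): project_id=NULL, no match -> kept with NULL
  - task 5 (Review): project_id=NULL, no match -> kept with NULL
Match against tasks (self):
  - task 1 (Optimize): parent_id=NULL -> NULL
  - task 2 (Train): parent_id=1 -> Optimize
  - task 3 (Document): parent_id=NULL -> NULL
  - task 4 (Implement): parent_id=1 -> Optimize
  - task 5 (Review): parent_id=4 -> Implement

SQL:
SELECT a.name, b.name AS project, c.name AS parent
FROM tasks a
LEFT JOIN projects b ON a.project_id = b.id
LEFT JOIN tasks c ON a.parent_id = c.id

Result:
name      | project | parent   
----------+---------+----------
Optimize  | Vega    | NULL     
Train     | Orion   | Optimize 
Document  | Phoenix | NULL     
Implement | NULL    | Optimize 
Review    | NULL    | Implement


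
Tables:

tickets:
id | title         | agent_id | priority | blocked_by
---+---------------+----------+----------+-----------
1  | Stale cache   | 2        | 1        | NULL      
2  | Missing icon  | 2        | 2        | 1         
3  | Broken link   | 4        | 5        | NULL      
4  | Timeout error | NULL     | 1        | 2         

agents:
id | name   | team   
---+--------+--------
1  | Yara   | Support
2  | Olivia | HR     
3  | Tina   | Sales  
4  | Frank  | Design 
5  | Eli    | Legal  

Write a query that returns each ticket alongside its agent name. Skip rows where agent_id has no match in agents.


INNER JOIN keeps only tickets rows whose agent_id matches an id in agents. Walk through each ticket:
  - ticket 1 (Stale cache): agent_id=2 -> matches Olivia
  - ticket 2 (Missing icon): agent_id=2 -> matches Olivia
  - ticket 3 (Broken link): agent_id=4 -> matches Frank
  - ticket 4 (Timeout error): agent_id=NULL, no match -> dropped
So 1 of 4 rows is dropped.

SQL:
SELECT a.title, b.name AS agent
FROM tickets a
INNER JOIN agents b ON a.agent_id = b.id

Result:
title        | agent 
-------------+-------
Stale cache  | Olivia
Missing icon | Olivia
Broken link  | Frank 


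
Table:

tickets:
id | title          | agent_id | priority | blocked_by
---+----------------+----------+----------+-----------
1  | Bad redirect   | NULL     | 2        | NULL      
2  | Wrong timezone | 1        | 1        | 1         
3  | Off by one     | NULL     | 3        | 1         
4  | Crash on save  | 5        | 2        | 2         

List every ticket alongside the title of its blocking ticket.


This is a self-join: tickets is joined to a second copy of itself, matching each row's blocked_by to another row's id. Use LEFT JOIN so rows with blocked_by=NULL are kept.
  - ticket 1 (Bad redirect): blocked_by=NULL -> NULL
  - ticket 2 (Wrong timezone): blocked_by=1 -> Bad redirect
  - ticket 3 (Off by one): blocked_by=1 -> Bad redirect
  - ticket 4 (Crash on save): blocked_by=2 -> Wrong timezone

SQL:
SELECT a.title AS item, b.title AS blocked_by
FROM tickets a
LEFT JOIN tickets b ON a.blocked_by = b.id

Result:
item           | blocked_by    
---------------+---------------
Bad redirect   | NULL          
Wrong timezone | Bad redirect  
Off by one     | Bad redirect  
Crash on save  | Wrong timezone


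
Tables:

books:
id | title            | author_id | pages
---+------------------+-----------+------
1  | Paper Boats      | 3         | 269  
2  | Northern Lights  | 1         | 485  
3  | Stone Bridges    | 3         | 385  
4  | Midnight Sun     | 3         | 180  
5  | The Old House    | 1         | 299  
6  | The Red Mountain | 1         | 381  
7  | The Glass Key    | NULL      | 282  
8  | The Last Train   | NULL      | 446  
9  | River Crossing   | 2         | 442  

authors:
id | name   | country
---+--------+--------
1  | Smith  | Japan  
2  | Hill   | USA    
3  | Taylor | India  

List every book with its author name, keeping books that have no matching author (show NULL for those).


LEFT JOIN keeps every row from books (the left table); where author_id has no match in authors, the author columns become NULL. Walk through each book:
  - book 1 (Paper Boats): author_id=3 -> matches Taylor
  - book 2 (Northern Lights): author_id=1 -> matches Smith
  - book 3 (Stone Bridges): author_id=3 -> matches Taylor
  - book 4 (Midnight Sun): author_id=3 -> matches Taylor
  - book 5 (The Old House): author_id=1 -> matches Smith
  - book 6 (The Red Mountain): author_id=1 -> matches Smith
  - book 7 (The Glass Key): author_id=NULL, no match -> kept with NULL
  - book 8 (The Last Train): author_id=NULL, no match -> kept with NULL
  - book 9 (River Crossing): author_id=2 -> matches Hill
All 9 rows appear; 2 have NULL author.

SQL:
SELECT a.title, b.name AS author
FROM books a
LEFT JOIN authors b ON a.author_id = b.id

Result:
title            | author
-----------------+-------
Paper Boats      | Taylor
Northern Lights  | Smith 
Stone Bridges    | Taylor
Midnight Sun     | Taylor
The Old House    | Smith 
The Red Mountain | Smith 
The Glass Key    | NULL  
The Last Train   | NULL  
River Crossing   | Hill  


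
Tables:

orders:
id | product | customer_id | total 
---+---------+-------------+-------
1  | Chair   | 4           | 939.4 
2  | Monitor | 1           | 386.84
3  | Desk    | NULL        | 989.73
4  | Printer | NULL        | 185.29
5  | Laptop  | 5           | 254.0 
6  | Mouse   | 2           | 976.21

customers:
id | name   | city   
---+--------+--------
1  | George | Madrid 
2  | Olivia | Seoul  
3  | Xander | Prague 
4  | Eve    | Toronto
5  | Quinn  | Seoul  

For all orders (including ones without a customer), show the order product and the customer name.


LEFT JOIN keeps every row from orders (the left table); where customer_id has no match in customers, the customer columns become NULL. Walk through each order:
  - order 1 (Chair): customer_id=4 -> matches Eve
  - order 2 (Monitor): customer_id=1 -> matches George
  - order 3 (Desk): customer_id=NULL, no match -> kept with NULL
  - order 4 (Printer): customer_id=NULL, no match -> kept with NULL
  - order 5 (Laptop): customer_id=5 -> matches Quinn
  - order 6 (Mouse): customer_id=2 -> matches Olivia
All 6 rows appear; 2 have NULL customer.

SQL:
SELECT a.product, b.name AS customer
FROM orders a
LEFT JOIN customers b ON a.customer_id = b.id

Result:
product | customer
--------+---------
Chair   | Eve     
Monitor | George  
Desk    | NULL    
Printer | NULL    
Laptop  | Quinn   
Mouse   | Olivia  


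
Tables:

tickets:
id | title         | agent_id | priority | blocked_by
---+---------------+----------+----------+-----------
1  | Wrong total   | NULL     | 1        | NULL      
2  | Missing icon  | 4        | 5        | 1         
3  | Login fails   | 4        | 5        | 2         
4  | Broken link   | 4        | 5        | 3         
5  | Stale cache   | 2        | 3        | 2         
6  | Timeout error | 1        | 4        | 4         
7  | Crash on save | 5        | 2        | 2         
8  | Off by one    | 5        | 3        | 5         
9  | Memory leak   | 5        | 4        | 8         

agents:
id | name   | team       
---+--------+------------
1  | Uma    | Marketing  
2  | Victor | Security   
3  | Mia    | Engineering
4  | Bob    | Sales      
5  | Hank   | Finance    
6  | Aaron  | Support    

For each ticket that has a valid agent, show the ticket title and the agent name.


INNER JOIN keeps only tickets rows whose agent_id matches an id in agents. Walk through each ticket:
  - ticket 1 (Wrong total): agent_id=NULL, no match -> dropped
  - ticket 2 (Missing icon): agent_id=4 -> matches Bob
  - ticket 3 (Login fails): agent_id=4 -> matches Bob
  - ticket 4 (Broken link): agent_id=4 -> matches Bob
  - ticket 5 (Stale cache): agent_id=2 -> matches Victor
  - ticket 6 (Timeout error): agent_id=1 -> matches Uma
  - ticket 7 (Crash on save): agent_id=5 -> matches Hank
  - ticket 8 (Off by one): agent_id=5 -> matches Hank
  - ticket 9 (Memory leak): agent_id=5 -> matches Hank
So 1 of 9 rows is dropped.

SQL:
SELECT a.title, b.name AS agent
FROM tickets a
INNER JOIN agents b ON a.agent_id = b.id

Result:
title         | agent 
--------------+-------
Missing icon  | Bob   
Login fails   | Bob   
Broken link   | Bob   
Stale cache   | Victor
Timeout error | Uma   
Crash on save | Hank  
Off by one    | Hank  
Memory leak   | Hank  


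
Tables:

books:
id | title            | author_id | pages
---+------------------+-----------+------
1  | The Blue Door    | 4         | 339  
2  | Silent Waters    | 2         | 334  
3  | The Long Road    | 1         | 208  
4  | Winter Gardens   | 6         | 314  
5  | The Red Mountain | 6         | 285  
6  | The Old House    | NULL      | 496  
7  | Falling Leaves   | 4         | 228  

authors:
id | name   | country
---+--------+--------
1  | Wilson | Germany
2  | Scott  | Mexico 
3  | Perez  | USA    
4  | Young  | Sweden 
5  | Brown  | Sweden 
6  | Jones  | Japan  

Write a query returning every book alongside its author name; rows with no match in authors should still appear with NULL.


LEFT JOIN keeps every row from books (the left table); where author_id has no match in authors, the author columns become NULL. Walk through each book:
  - book 1 (The Blue Door): author_id=4 -> matches Young
  - book 2 (Silent Waters): author_id=2 -> matches Scott
  - book 3 (The Long Road): author_id=1 -> matches Wilson
  - book 4 (Winter Gardens): author_id=6 -> matches Jones
  - book 5 (The Red Mountain): author_id=6 -> matches Jones
  - book 6 (The Old House): author_id=NULL, no match -> kept with NULL
  - book 7 (Falling Leaves): author_id=4 -> matches Young
All 7 rows appear; 1 has NULL author.

SQL:
SELECT a.title, b.name AS author
FROM books a
LEFT JOIN authors b ON a.author_id = b.id

Result:
title            | author
-----------------+-------
The Blue Door    | Young 
Silent Waters    | Scott 
The Long Road    | Wilson
Winter Gardens   | Jones 
The Red Mountain | Jones 
The Old House    | NULL  
Falling Leaves   | Young 


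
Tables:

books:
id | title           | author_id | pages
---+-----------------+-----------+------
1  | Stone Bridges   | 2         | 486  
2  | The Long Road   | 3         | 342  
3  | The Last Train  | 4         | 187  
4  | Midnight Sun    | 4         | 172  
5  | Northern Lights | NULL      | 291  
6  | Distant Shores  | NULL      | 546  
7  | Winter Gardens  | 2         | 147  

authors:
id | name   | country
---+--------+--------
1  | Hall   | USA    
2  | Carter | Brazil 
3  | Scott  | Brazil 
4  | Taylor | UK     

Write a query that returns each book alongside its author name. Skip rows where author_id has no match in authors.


INNER JOIN keeps only books rows whose author_id matches an id in authors. Walk through each book:
  - book 1 (Stone Bridges): author_id=2 -> matches Carter
  - book 2 (The Long Road): author_id=3 -> matches Scott
  - book 3 (The Last Train): author_id=4 -> matches Taylor
  - book 4 (Midnight Sun): author_id=4 -> matches Taylor
  - book 5 (Northern Lights): author_id=NULL, no match -> dropped
  - book 6 (Distant Shores): author_id=NULL, no match -> dropped
  - book 7 (Winter Gardens): author_id=2 -> matches Carter
So 2 of 7 rows are dropped.

SQL:
SELECT a.title, b.name AS author
FROM books a
INNER JOIN authors b ON a.author_id = b.id

Result:
title          | author
---------------+-------
Stone Bridges  | Carter
The Long Road  | Scott 
The Last Train | Taylor
Midnight Sun   | Taylor
Winter Gardens | Carter


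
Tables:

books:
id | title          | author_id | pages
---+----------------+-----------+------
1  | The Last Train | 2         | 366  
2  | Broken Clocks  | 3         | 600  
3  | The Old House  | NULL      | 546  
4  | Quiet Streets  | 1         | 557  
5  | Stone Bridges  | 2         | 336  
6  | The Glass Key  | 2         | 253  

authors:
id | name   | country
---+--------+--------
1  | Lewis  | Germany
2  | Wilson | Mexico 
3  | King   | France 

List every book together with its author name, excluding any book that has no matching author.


INNER JOIN keeps only books rows whose author_id matches an id in authors. Walk through each book:
  - book 1 (The Last Train): author_id=2 -> matches Wilson
  - book 2 (Broken Clocks): author_id=3 -> matches King
  - book 3 (The Old House): author_id=NULL, no match -> dropped
  - book 4 (Quiet Streets): author_id=1 -> matches Lewis
  - book 5 (Stone Bridges): author_id=2 -> matches Wilson
  - book 6 (The Glass Key): author_id=2 -> matches Wilson
So 1 of 6 rows is dropped.

SQL:
SELECT a.title, b.name AS author
FROM books a
INNER JOIN authors b ON a.author_id = b.id

Result:
title          | author
---------------+-------
The Last Train | Wilson
Broken Clocks  | King  
Quiet Streets  | Lewis 
Stone Bridges  | Wilson
The Glass Key  | Wilson


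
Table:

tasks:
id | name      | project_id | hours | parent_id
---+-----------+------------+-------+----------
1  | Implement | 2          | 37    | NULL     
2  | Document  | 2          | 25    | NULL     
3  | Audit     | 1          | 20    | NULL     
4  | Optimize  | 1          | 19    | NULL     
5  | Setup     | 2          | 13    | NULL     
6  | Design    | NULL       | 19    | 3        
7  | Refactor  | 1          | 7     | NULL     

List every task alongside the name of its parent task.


This is a self-join: tasks is joined to a second copy of itself, matching each row's parent_id to another row's id. Use LEFT JOIN so rows with parent_id=NULL are kept.
  - task 1 (Implement): parent_id=NULL -> NULL
  - task 2 (Document): parent_id=NULL -> NULL
  - task 3 (Audit): parent_id=NULL -> NULL
  - task 4 (Optimize): parent_id=NULL -> NULL
  - task 5 (Setup): parent_id=NULL -> NULL
  - task 6 (Design): parent_id=3 -> Audit
  - task 7 (Refactor): parent_id=NULL -> NULL

SQL:
SELECT a.name AS item, b.name AS parent
FROM tasks a
LEFT JOIN tasks b ON a.parent_id = b.id

Result:
item      | parent
----------+-------
Implement | NULL  
Document  | NULL  
Audit     | NULL  
Optimize  | NULL  
Setup     | NULL  
Design    | Audit 
Refactor  | NULL  


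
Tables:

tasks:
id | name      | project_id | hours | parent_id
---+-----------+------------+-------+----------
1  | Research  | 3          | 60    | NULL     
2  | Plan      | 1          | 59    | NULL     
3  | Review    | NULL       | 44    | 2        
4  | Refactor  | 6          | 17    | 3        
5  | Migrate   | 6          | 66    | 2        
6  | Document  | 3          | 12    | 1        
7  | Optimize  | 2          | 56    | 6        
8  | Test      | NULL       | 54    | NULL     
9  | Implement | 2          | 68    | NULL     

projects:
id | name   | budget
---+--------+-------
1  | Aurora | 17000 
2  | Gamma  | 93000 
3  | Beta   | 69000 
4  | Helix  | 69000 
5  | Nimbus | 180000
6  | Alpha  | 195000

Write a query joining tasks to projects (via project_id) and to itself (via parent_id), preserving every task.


Two LEFT JOINs from the same base table tasks: one to projects via project_id, one to tasks itself via parent_id. Both are LEFT so every task is preserved.
Match against projects:
  - task 1 (Research): project_id=3 -> matches Beta
  - task 2 (Plan): project_id=1 -> matches Aurora
  - task 3 (Review): project_id=NULL, no match -> kept with NULL
  - task 4 (Refactor): project_id=6 -> matches Alpha
  - task 5 (Migrate): project_id=6 -> matches Alpha
  - task 6 (Document): project_id=3 -> matches Beta
  - task 7 (Optimize): project_id=2 -> matches Gamma
  - task 8 (Test): project_id=NULL, no match -> kept with NULL
  - task 9 (Implement): project_id=2 -> matches Gamma
Match against tasks (self):
  - task 1 (Research): parent_id=NULL -> NULL
  - task 2 (Plan): parent_id=NULL -> NULL
  - task 3 (Review): parent_id=2 -> Plan
  - task 4 (Refactor): parent_id=3 -> Review
  - task 5 (Migrate): parent_id=2 -> Plan
  - task 6 (Document): parent_id=1 -> Research
  - task 7 (Optimize): parent_id=6 -> Document
  - task 8 (Test): parent_id=NULL -> NULL
  - task 9 (Implement): parent_id=NULL -> NULL

SQL:
SELECT a.name, b.name AS project, c.name AS parent
FROM tasks a
LEFT JOIN projects b ON a.project_id = b.id
LEFT JOIN tasks c ON a.parent_id = c.id

Result:
name      | project | parent  
----------+---------+---------
Research  | Beta    | NULL    
Plan      | Aurora  | NULL    
Review    | NULL    | Plan    
Refactor  | Alpha   | Review  
Migrate   | Alpha   | Plan    
Document  | Beta    | Research
Optimize  | Gamma   | Document
Test      | NULL    | NULL    
Implement | Gamma   | NULL    
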